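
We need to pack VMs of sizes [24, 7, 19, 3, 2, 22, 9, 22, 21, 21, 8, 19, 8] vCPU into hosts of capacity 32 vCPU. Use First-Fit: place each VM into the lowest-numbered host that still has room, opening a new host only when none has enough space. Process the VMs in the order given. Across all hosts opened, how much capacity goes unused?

39

Put 24 vCPU in host 1; 8 vCPU remain.
Put 7 vCPU in host 1; 1 vCPU remain.
Put 19 vCPU in host 2; 13 vCPU remain.
Put 3 vCPU in host 2; 10 vCPU remain.
Put 2 vCPU in host 2; 8 vCPU remain.
Put 22 vCPU in host 3; 10 vCPU remain.
Put 9 vCPU in host 3; 1 vCPU remain.
Put 22 vCPU in host 4; 10 vCPU remain.
Put 21 vCPU in host 5; 11 vCPU remain.
Put 21 vCPU in host 6; 11 vCPU remain.
Put 8 vCPU in host 2; 0 vCPU remain.
Put 19 vCPU in host 7; 13 vCPU remain.
Put 8 vCPU in host 4; 2 vCPU remain.
7 hosts × 32 vCPU = 224 vCPU; used 185 vCPU; unused 39 vCPU.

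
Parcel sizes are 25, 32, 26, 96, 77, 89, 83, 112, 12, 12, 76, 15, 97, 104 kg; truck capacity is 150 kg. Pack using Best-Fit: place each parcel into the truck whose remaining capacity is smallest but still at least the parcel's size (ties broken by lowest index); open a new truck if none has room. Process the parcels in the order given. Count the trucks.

Put 25 kg in truck 1; 125 kg remain.
Put 32 kg in truck 1; 93 kg remain.
Put 26 kg in truck 1; 67 kg remain.
Put 96 kg in truck 2; 54 kg remain.
Put 77 kg in truck 3; 73 kg remain.
Put 89 kg in truck 4; 61 kg remain.
Put 83 kg in truck 5; 67 kg remain.
Put 112 kg in truck 6; 38 kg remain.
Put 12 kg in truck 6; 26 kg remain.
Put 12 kg in truck 6; 14 kg remain.
Put 76 kg in truck 7; 74 kg remain.
Put 15 kg in truck 2; 39 kg remain.
Put 97 kg in truck 8; 53 kg remain.
Put 104 kg in truck 9; 46 kg remain.
Final trucks: [25,32,26] [96,15] [77] [89] [83] [112,12,12] [76] [97] [104].

9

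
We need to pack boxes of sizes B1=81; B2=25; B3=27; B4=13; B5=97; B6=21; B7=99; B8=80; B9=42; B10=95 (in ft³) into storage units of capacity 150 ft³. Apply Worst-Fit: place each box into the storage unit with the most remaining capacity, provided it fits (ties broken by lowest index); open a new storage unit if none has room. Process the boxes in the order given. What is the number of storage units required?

storage unit 1: place B1 (81 ft³), 69 ft³ left
storage unit 1: place B2 (25 ft³), 44 ft³ left
storage unit 1: place B3 (27 ft³), 17 ft³ left
storage unit 1: place B4 (13 ft³), 4 ft³ left
storage unit 2: place B5 (97 ft³), 53 ft³ left
storage unit 2: place B6 (21 ft³), 32 ft³ left
storage unit 3: place B7 (99 ft³), 51 ft³ left
storage unit 4: place B8 (80 ft³), 70 ft³ left
storage unit 4: place B9 (42 ft³), 28 ft³ left
storage unit 5: place B10 (95 ft³), 55 ft³ left

5 storage units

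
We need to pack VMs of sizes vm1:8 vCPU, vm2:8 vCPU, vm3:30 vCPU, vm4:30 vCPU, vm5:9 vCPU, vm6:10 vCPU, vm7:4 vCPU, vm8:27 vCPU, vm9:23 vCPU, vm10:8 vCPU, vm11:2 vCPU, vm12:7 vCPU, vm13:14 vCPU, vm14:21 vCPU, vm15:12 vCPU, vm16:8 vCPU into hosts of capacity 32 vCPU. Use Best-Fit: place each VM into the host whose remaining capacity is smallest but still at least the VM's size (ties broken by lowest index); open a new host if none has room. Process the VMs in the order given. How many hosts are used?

8

host 1: place vm1 (8 vCPU), 24 vCPU left
host 1: place vm2 (8 vCPU), 16 vCPU left
host 2: place vm3 (30 vCPU), 2 vCPU left
host 3: place vm4 (30 vCPU), 2 vCPU left
host 1: place vm5 (9 vCPU), 7 vCPU left
host 4: place vm6 (10 vCPU), 22 vCPU left
host 1: place vm7 (4 vCPU), 3 vCPU left
host 5: place vm8 (27 vCPU), 5 vCPU left
host 6: place vm9 (23 vCPU), 9 vCPU left
host 6: place vm10 (8 vCPU), 1 vCPU left
host 2: place vm11 (2 vCPU), 0 vCPU left
host 4: place vm12 (7 vCPU), 15 vCPU left
host 4: place vm13 (14 vCPU), 1 vCPU left
host 7: place vm14 (21 vCPU), 11 vCPU left
host 8: place vm15 (12 vCPU), 20 vCPU left
host 7: place vm16 (8 vCPU), 3 vCPU left
Final hosts: [8,8,9,4] [30,2] [30] [10,7,14] [27] [23,8] [21,8] [12].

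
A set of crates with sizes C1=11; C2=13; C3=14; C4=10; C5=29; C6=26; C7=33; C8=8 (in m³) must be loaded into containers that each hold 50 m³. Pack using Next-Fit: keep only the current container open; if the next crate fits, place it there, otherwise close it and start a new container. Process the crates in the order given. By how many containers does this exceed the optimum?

1

Next-Fit: [11,13,14,10] [29] [26] [33,8] → 4 containers.
Total size 144 m³; any packing needs at least ⌈144/50⌉ = 3 containers.
An optimal packing achieves that bound: [33,14] [29,13,8] [26,11,10] → 3 containers.
Excess: 4 − 3 = 1.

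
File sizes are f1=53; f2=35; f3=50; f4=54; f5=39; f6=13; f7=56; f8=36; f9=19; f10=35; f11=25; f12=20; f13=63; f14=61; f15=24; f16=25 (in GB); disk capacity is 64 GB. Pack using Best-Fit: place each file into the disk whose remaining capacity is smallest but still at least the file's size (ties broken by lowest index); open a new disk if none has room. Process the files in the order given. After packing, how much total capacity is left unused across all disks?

Put f1 (53 GB) in disk 1; 11 GB remain.
Put f2 (35 GB) in disk 2; 29 GB remain.
Put f3 (50 GB) in disk 3; 14 GB remain.
Put f4 (54 GB) in disk 4; 10 GB remain.
Put f5 (39 GB) in disk 5; 25 GB remain.
Put f6 (13 GB) in disk 3; 1 GB remain.
Put f7 (56 GB) in disk 6; 8 GB remain.
Put f8 (36 GB) in disk 7; 28 GB remain.
Put f9 (19 GB) in disk 5; 6 GB remain.
Put f10 (35 GB) in disk 8; 29 GB remain.
Put f11 (25 GB) in disk 7; 3 GB remain.
Put f12 (20 GB) in disk 2; 9 GB remain.
Put f13 (63 GB) in disk 9; 1 GB remain.
Put f14 (61 GB) in disk 10; 3 GB remain.
Put f15 (24 GB) in disk 8; 5 GB remain.
Put f16 (25 GB) in disk 11; 39 GB remain.
11 disks × 64 GB = 704 GB; used 608 GB; unused 96 GB.

96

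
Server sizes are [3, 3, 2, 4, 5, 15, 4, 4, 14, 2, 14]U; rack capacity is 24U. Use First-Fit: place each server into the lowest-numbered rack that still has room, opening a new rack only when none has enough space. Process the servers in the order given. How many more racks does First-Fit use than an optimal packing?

First-Fit: [3,3,2,4,5,4,2] [15,4] [14] [14] → 4 racks.
Total size 70U; any packing needs at least ⌈70/24⌉ = 3 racks.
An optimal packing achieves that bound: [15,5,4] [14,4,4,2] [14,3,3,2] → 3 racks.
Excess: 4 − 3 = 1.

1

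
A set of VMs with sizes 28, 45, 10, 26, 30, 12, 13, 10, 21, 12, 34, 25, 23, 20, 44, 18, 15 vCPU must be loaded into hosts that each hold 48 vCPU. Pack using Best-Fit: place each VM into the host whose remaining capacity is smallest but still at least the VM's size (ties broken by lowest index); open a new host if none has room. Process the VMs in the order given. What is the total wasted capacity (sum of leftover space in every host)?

Put 28 vCPU in host 1; 20 vCPU remain.
Put 45 vCPU in host 2; 3 vCPU remain.
Put 10 vCPU in host 1; 10 vCPU remain.
Put 26 vCPU in host 3; 22 vCPU remain.
Put 30 vCPU in host 4; 18 vCPU remain.
Put 12 vCPU in host 4; 6 vCPU remain.
Put 13 vCPU in host 3; 9 vCPU remain.
Put 10 vCPU in host 1; 0 vCPU remain.
Put 21 vCPU in host 5; 27 vCPU remain.
Put 12 vCPU in host 5; 15 vCPU remain.
Put 34 vCPU in host 6; 14 vCPU remain.
Put 25 vCPU in host 7; 23 vCPU remain.
Put 23 vCPU in host 7; 0 vCPU remain.
Put 20 vCPU in host 8; 28 vCPU remain.
Put 44 vCPU in host 9; 4 vCPU remain.
Put 18 vCPU in host 8; 10 vCPU remain.
Put 15 vCPU in host 5; 0 vCPU remain.
9 hosts × 48 vCPU = 432 vCPU; used 386 vCPU; unused 46 vCPU.

46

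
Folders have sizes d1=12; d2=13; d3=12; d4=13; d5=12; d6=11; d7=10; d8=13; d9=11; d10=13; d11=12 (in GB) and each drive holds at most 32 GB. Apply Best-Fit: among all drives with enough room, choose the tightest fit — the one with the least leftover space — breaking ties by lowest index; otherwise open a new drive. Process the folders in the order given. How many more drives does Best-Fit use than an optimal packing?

1

Best-Fit: [12,13] [12,13] [12,11] [10,13] [11,13] [12] → 6 drives.
Total size 132 GB; any packing needs at least ⌈132/32⌉ = 5 drives.
An optimal packing achieves that bound: [13,13] [13,13] [12,12] [12,12] [11,11,10] → 5 drives.
Excess: 6 − 5 = 1.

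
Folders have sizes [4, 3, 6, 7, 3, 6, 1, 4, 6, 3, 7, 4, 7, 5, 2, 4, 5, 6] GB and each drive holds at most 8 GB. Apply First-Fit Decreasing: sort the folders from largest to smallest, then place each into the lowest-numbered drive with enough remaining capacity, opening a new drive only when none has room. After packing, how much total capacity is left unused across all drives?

Sorted descending: 7, 7, 7, 6, 6, 6, 6, 5, 5, 4, 4, 4, 4, 3, 3, 3, 2, 1.
7 GB → drive 1 (remaining 1 GB)
7 GB → drive 2 (remaining 1 GB)
7 GB → drive 3 (remaining 1 GB)
6 GB → drive 4 (remaining 2 GB)
6 GB → drive 5 (remaining 2 GB)
6 GB → drive 6 (remaining 2 GB)
6 GB → drive 7 (remaining 2 GB)
5 GB → drive 8 (remaining 3 GB)
5 GB → drive 9 (remaining 3 GB)
4 GB → drive 10 (remaining 4 GB)
4 GB → drive 10 (remaining 0 GB)
4 GB → drive 11 (remaining 4 GB)
4 GB → drive 11 (remaining 0 GB)
3 GB → drive 8 (remaining 0 GB)
3 GB → drive 9 (remaining 0 GB)
3 GB → drive 12 (remaining 5 GB)
2 GB → drive 4 (remaining 0 GB)
1 GB → drive 1 (remaining 0 GB)
12 drives × 8 GB = 96 GB; used 83 GB; unused 13 GB.

13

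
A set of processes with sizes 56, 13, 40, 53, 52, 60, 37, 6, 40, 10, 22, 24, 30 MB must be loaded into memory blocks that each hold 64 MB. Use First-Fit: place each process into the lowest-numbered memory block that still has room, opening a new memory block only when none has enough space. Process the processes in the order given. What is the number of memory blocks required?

Put 56 MB in memory block 1; 8 MB remain.
Put 13 MB in memory block 2; 51 MB remain.
Put 40 MB in memory block 2; 11 MB remain.
Put 53 MB in memory block 3; 11 MB remain.
Put 52 MB in memory block 4; 12 MB remain.
Put 60 MB in memory block 5; 4 MB remain.
Put 37 MB in memory block 6; 27 MB remain.
Put 6 MB in memory block 1; 2 MB remain.
Put 40 MB in memory block 7; 24 MB remain.
Put 10 MB in memory block 2; 1 MB remain.
Put 22 MB in memory block 6; 5 MB remain.
Put 24 MB in memory block 7; 0 MB remain.
Put 30 MB in memory block 8; 34 MB remain.

8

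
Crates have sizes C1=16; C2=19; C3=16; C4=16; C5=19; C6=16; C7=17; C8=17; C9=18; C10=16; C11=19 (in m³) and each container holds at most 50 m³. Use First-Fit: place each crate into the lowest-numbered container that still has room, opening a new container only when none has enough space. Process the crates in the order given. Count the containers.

C1 (16 m³) → container 1 (remaining 34 m³)
C2 (19 m³) → container 1 (remaining 15 m³)
C3 (16 m³) → container 2 (remaining 34 m³)
C4 (16 m³) → container 2 (remaining 18 m³)
C5 (19 m³) → container 3 (remaining 31 m³)
C6 (16 m³) → container 2 (remaining 2 m³)
C7 (17 m³) → container 3 (remaining 14 m³)
C8 (17 m³) → container 4 (remaining 33 m³)
C9 (18 m³) → container 4 (remaining 15 m³)
C10 (16 m³) → container 5 (remaining 34 m³)
C11 (19 m³) → container 5 (remaining 15 m³)
Final containers: [16,19] [16,16,16] [19,17] [17,18] [16,19].

5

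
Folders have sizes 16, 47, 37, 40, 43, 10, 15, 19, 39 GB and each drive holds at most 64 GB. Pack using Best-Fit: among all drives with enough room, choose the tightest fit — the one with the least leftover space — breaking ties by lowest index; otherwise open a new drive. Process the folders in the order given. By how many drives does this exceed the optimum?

0

Best-Fit: [16,47] [37,19] [40,15] [43,10] [39] → 5 drives.
Total size 266 GB; any packing needs at least ⌈266/64⌉ = 5 drives.
So 5 is already optimal.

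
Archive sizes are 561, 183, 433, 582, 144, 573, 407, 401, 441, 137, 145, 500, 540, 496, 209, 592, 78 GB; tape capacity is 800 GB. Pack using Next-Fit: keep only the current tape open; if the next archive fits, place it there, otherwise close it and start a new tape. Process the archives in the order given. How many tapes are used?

tape 1: place 561 GB, 239 GB left
tape 1: place 183 GB, 56 GB left
tape 2: place 433 GB, 367 GB left
tape 3: place 582 GB, 218 GB left
tape 3: place 144 GB, 74 GB left
tape 4: place 573 GB, 227 GB left
tape 5: place 407 GB, 393 GB left
tape 6: place 401 GB, 399 GB left
tape 7: place 441 GB, 359 GB left
tape 7: place 137 GB, 222 GB left
tape 7: place 145 GB, 77 GB left
tape 8: place 500 GB, 300 GB left
tape 9: place 540 GB, 260 GB left
tape 10: place 496 GB, 304 GB left
tape 10: place 209 GB, 95 GB left
tape 11: place 592 GB, 208 GB left
tape 11: place 78 GB, 130 GB left
Final tapes: [561,183] [433] [582,144] [573] [407] [401] [441,137,145] [500] [540] [496,209] [592,78].

11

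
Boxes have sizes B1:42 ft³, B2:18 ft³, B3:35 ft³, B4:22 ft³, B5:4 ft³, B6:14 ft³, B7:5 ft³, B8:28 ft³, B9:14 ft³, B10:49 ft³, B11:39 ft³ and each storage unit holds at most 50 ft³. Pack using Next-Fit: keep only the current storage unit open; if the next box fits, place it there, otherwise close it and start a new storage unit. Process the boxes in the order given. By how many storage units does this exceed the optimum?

1

Next-Fit: [42] [18] [35] [22,4,14,5] [28,14] [49] [39] → 7 storage units.
Total size 270 ft³; any packing needs at least ⌈270/50⌉ = 6 storage units.
An optimal packing achieves that bound: [49] [42,5] [39,4] [35,14] [28,22] [18,14] → 6 storage units.
Excess: 7 − 6 = 1.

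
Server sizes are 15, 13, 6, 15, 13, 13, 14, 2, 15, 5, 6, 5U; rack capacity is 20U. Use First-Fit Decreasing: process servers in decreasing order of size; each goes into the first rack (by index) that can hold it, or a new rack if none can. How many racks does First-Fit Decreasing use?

Sorted descending: 15, 15, 15, 14, 13, 13, 13, 6, 6, 5, 5, 2.
Put 15U in rack 1; 5U remain.
Put 15U in rack 2; 5U remain.
Put 15U in rack 3; 5U remain.
Put 14U in rack 4; 6U remain.
Put 13U in rack 5; 7U remain.
Put 13U in rack 6; 7U remain.
Put 13U in rack 7; 7U remain.
Put 6U in rack 4; 0U remain.
Put 6U in rack 5; 1U remain.
Put 5U in rack 1; 0U remain.
Put 5U in rack 2; 0U remain.
Put 2U in rack 3; 3U remain.

7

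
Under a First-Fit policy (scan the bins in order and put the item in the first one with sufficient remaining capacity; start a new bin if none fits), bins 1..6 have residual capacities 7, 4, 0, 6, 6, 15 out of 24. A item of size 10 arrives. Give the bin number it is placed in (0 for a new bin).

Bins with room: bin 6 (15).
The first with room is bin 6.

6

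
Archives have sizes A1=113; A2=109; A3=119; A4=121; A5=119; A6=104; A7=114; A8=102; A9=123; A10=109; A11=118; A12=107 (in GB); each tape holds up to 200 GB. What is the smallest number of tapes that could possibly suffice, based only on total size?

Total size = 113 + 109 + 119 + 121 + 119 + 104 + 114 + 102 + 123 + 109 + 118 + 107 = 1358 GB.
⌈1358 / 200⌉ = 7.

7 tapes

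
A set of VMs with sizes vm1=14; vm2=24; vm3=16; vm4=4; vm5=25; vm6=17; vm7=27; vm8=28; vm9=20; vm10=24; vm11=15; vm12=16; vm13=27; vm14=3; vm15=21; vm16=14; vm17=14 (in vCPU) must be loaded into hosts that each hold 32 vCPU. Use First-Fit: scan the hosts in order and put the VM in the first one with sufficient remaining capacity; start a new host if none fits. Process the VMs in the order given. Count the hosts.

Put vm1 (14 vCPU) in host 1; 18 vCPU remain.
Put vm2 (24 vCPU) in host 2; 8 vCPU remain.
Put vm3 (16 vCPU) in host 1; 2 vCPU remain.
Put vm4 (4 vCPU) in host 2; 4 vCPU remain.
Put vm5 (25 vCPU) in host 3; 7 vCPU remain.
Put vm6 (17 vCPU) in host 4; 15 vCPU remain.
Put vm7 (27 vCPU) in host 5; 5 vCPU remain.
Put vm8 (28 vCPU) in host 6; 4 vCPU remain.
Put vm9 (20 vCPU) in host 7; 12 vCPU remain.
Put vm10 (24 vCPU) in host 8; 8 vCPU remain.
Put vm11 (15 vCPU) in host 4; 0 vCPU remain.
Put vm12 (16 vCPU) in host 9; 16 vCPU remain.
Put vm13 (27 vCPU) in host 10; 5 vCPU remain.
Put vm14 (3 vCPU) in host 2; 1 vCPU remain.
Put vm15 (21 vCPU) in host 11; 11 vCPU remain.
Put vm16 (14 vCPU) in host 9; 2 vCPU remain.
Put vm17 (14 vCPU) in host 12; 18 vCPU remain.
Final hosts: [14,16] [24,4,3] [25] [17,15] [27] [28] [20] [24] [16,14] [27] [21] [14].

12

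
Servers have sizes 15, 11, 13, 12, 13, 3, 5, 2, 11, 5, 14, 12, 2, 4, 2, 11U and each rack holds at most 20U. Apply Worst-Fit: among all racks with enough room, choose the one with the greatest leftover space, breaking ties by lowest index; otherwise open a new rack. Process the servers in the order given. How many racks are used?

rack 1: place 15U, 5U left
rack 2: place 11U, 9U left
rack 3: place 13U, 7U left
rack 4: place 12U, 8U left
rack 5: place 13U, 7U left
rack 2: place 3U, 6U left
rack 4: place 5U, 3U left
rack 3: place 2U, 5U left
rack 6: place 11U, 9U left
rack 6: place 5U, 4U left
rack 7: place 14U, 6U left
rack 8: place 12U, 8U left
rack 8: place 2U, 6U left
rack 5: place 4U, 3U left
rack 2: place 2U, 4U left
rack 9: place 11U, 9U left
Final racks: [15] [11,3,2] [13,2] [12,5] [13,4] [11,5] [14] [12,2] [11].

9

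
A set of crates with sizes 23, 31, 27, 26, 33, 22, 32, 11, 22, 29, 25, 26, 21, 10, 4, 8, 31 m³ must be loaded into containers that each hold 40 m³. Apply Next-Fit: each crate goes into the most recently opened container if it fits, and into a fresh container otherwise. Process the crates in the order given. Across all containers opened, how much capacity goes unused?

Put 23 m³ in container 1; 17 m³ remain.
Put 31 m³ in container 2; 9 m³ remain.
Put 27 m³ in container 3; 13 m³ remain.
Put 26 m³ in container 4; 14 m³ remain.
Put 33 m³ in container 5; 7 m³ remain.
Put 22 m³ in container 6; 18 m³ remain.
Put 32 m³ in container 7; 8 m³ remain.
Put 11 m³ in container 8; 29 m³ remain.
Put 22 m³ in container 8; 7 m³ remain.
Put 29 m³ in container 9; 11 m³ remain.
Put 25 m³ in container 10; 15 m³ remain.
Put 26 m³ in container 11; 14 m³ remain.
Put 21 m³ in container 12; 19 m³ remain.
Put 10 m³ in container 12; 9 m³ remain.
Put 4 m³ in container 12; 5 m³ remain.
Put 8 m³ in container 13; 32 m³ remain.
Put 31 m³ in container 13; 1 m³ remain.
13 containers × 40 m³ = 520 m³; used 381 m³; unused 139 m³.

139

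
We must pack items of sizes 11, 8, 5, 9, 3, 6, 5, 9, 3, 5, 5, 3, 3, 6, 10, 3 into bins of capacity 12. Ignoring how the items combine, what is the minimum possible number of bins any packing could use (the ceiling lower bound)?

8

Total size = 11 + 8 + 5 + 9 + 3 + 6 + 5 + 9 + 3 + 5 + 5 + 3 + 3 + 6 + 10 + 3 = 94.
⌈94 / 12⌉ = 8.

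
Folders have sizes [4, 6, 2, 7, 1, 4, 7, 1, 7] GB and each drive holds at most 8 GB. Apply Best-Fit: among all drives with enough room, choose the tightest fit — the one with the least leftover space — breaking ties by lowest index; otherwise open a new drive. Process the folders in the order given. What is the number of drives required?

Put 4 GB in drive 1; 4 GB remain.
Put 6 GB in drive 2; 2 GB remain.
Put 2 GB in drive 2; 0 GB remain.
Put 7 GB in drive 3; 1 GB remain.
Put 1 GB in drive 3; 0 GB remain.
Put 4 GB in drive 1; 0 GB remain.
Put 7 GB in drive 4; 1 GB remain.
Put 1 GB in drive 4; 0 GB remain.
Put 7 GB in drive 5; 1 GB remain.
Final drives: [4,4] [6,2] [7,1] [7,1] [7].

5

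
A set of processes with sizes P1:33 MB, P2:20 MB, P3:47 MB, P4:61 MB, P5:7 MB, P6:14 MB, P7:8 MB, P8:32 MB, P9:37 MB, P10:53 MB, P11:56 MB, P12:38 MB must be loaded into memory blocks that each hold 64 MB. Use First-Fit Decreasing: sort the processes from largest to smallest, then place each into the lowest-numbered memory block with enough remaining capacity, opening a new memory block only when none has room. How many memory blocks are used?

Sorted descending: 61, 56, 53, 47, 38, 37, 33, 32, 20, 14, 8, 7.
61 MB → memory block 1 (remaining 3 MB)
56 MB → memory block 2 (remaining 8 MB)
53 MB → memory block 3 (remaining 11 MB)
47 MB → memory block 4 (remaining 17 MB)
38 MB → memory block 5 (remaining 26 MB)
37 MB → memory block 6 (remaining 27 MB)
33 MB → memory block 7 (remaining 31 MB)
32 MB → memory block 8 (remaining 32 MB)
20 MB → memory block 5 (remaining 6 MB)
14 MB → memory block 4 (remaining 3 MB)
8 MB → memory block 2 (remaining 0 MB)
7 MB → memory block 3 (remaining 4 MB)

8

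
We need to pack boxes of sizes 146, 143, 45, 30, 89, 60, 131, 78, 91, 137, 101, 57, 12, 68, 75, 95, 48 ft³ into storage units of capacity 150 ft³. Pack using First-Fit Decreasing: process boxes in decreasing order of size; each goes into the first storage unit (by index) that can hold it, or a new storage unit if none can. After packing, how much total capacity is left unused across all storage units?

94

Sorted descending: 146, 143, 137, 131, 101, 95, 91, 89, 78, 75, 68, 60, 57, 48, 45, 30, 12.
146 ft³ → storage unit 1 (remaining 4 ft³)
143 ft³ → storage unit 2 (remaining 7 ft³)
137 ft³ → storage unit 3 (remaining 13 ft³)
131 ft³ → storage unit 4 (remaining 19 ft³)
101 ft³ → storage unit 5 (remaining 49 ft³)
95 ft³ → storage unit 6 (remaining 55 ft³)
91 ft³ → storage unit 7 (remaining 59 ft³)
89 ft³ → storage unit 8 (remaining 61 ft³)
78 ft³ → storage unit 9 (remaining 72 ft³)
75 ft³ → storage unit 10 (remaining 75 ft³)
68 ft³ → storage unit 9 (remaining 4 ft³)
60 ft³ → storage unit 8 (remaining 1 ft³)
57 ft³ → storage unit 7 (remaining 2 ft³)
48 ft³ → storage unit 5 (remaining 1 ft³)
45 ft³ → storage unit 6 (remaining 10 ft³)
30 ft³ → storage unit 10 (remaining 45 ft³)
12 ft³ → storage unit 3 (remaining 1 ft³)
10 storage units × 150 ft³ = 1500 ft³; used 1406 ft³; unused 94 ft³.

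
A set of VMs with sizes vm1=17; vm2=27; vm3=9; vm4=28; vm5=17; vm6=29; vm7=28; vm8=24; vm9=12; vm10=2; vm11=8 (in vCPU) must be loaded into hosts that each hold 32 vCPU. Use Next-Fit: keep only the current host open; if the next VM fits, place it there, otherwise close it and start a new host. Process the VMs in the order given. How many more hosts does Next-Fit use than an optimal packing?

2

Next-Fit: [17] [27] [9] [28] [17] [29] [28] [24] [12,2,8] → 9 hosts.
Total size 201 vCPU; any packing needs at least ⌈201/32⌉ = 7 hosts.
An optimal packing achieves that bound: [29,2] [28] [28] [27] [24,8] [17,12] [17,9] → 7 hosts.
Excess: 9 − 7 = 2.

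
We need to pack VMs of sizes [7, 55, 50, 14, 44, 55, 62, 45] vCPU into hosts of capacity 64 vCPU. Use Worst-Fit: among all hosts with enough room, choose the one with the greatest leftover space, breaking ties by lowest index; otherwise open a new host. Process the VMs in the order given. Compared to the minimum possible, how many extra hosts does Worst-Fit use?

Worst-Fit: [7,55] [50,14] [44] [55] [62] [45] → 6 hosts.
Total size 332 vCPU; any packing needs at least ⌈332/64⌉ = 6 hosts.
So 6 is already optimal.

0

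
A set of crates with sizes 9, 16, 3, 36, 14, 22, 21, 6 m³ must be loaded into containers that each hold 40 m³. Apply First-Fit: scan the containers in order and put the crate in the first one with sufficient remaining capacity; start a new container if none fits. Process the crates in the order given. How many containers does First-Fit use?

4 containers

9 m³ → container 1 (remaining 31 m³)
16 m³ → container 1 (remaining 15 m³)
3 m³ → container 1 (remaining 12 m³)
36 m³ → container 2 (remaining 4 m³)
14 m³ → container 3 (remaining 26 m³)
22 m³ → container 3 (remaining 4 m³)
21 m³ → container 4 (remaining 19 m³)
6 m³ → container 1 (remaining 6 m³)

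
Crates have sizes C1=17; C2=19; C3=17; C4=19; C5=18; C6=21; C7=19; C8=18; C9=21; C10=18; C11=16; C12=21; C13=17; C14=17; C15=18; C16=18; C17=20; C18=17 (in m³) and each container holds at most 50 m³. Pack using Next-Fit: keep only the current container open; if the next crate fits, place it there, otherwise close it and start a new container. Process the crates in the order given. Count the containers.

9 containers

C1 (17 m³) → container 1 (remaining 33 m³)
C2 (19 m³) → container 1 (remaining 14 m³)
C3 (17 m³) → container 2 (remaining 33 m³)
C4 (19 m³) → container 2 (remaining 14 m³)
C5 (18 m³) → container 3 (remaining 32 m³)
C6 (21 m³) → container 3 (remaining 11 m³)
C7 (19 m³) → container 4 (remaining 31 m³)
C8 (18 m³) → container 4 (remaining 13 m³)
C9 (21 m³) → container 5 (remaining 29 m³)
C10 (18 m³) → container 5 (remaining 11 m³)
C11 (16 m³) → container 6 (remaining 34 m³)
C12 (21 m³) → container 6 (remaining 13 m³)
C13 (17 m³) → container 7 (remaining 33 m³)
C14 (17 m³) → container 7 (remaining 16 m³)
C15 (18 m³) → container 8 (remaining 32 m³)
C16 (18 m³) → container 8 (remaining 14 m³)
C17 (20 m³) → container 9 (remaining 30 m³)
C18 (17 m³) → container 9 (remaining 13 m³)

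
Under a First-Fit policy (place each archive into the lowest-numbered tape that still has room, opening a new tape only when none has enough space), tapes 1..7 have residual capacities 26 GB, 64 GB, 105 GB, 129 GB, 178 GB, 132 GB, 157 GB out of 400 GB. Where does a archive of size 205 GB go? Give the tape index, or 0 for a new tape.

No tape has ≥ 205 GB free, so a new tape is opened.

0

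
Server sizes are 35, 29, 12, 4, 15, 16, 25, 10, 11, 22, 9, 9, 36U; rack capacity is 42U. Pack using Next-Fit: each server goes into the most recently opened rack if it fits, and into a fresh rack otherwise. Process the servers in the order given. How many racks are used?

7 racks

35U → rack 1 (remaining 7U)
29U → rack 2 (remaining 13U)
12U → rack 2 (remaining 1U)
4U → rack 3 (remaining 38U)
15U → rack 3 (remaining 23U)
16U → rack 3 (remaining 7U)
25U → rack 4 (remaining 17U)
10U → rack 4 (remaining 7U)
11U → rack 5 (remaining 31U)
22U → rack 5 (remaining 9U)
9U → rack 5 (remaining 0U)
9U → rack 6 (remaining 33U)
36U → rack 7 (remaining 6U)
Final racks: [35] [29,12] [4,15,16] [25,10] [11,22,9] [9] [36].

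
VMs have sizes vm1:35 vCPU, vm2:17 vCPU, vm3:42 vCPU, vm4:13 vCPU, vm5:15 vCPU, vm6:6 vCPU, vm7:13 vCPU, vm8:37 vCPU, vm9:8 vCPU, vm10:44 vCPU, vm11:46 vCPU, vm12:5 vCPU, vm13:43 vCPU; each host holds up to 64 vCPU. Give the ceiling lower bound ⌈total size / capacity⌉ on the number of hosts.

6 hosts

Total size = 35 + 17 + 42 + 13 + 15 + 6 + 13 + 37 + 8 + 44 + 46 + 5 + 43 = 324 vCPU.
⌈324 / 64⌉ = 6.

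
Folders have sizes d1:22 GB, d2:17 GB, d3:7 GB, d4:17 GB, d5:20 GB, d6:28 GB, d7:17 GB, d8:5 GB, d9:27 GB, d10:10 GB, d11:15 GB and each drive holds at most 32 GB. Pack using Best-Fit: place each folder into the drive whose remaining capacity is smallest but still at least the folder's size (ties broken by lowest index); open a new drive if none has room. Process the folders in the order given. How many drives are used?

7

Put d1 (22 GB) in drive 1; 10 GB remain.
Put d2 (17 GB) in drive 2; 15 GB remain.
Put d3 (7 GB) in drive 1; 3 GB remain.
Put d4 (17 GB) in drive 3; 15 GB remain.
Put d5 (20 GB) in drive 4; 12 GB remain.
Put d6 (28 GB) in drive 5; 4 GB remain.
Put d7 (17 GB) in drive 6; 15 GB remain.
Put d8 (5 GB) in drive 4; 7 GB remain.
Put d9 (27 GB) in drive 7; 5 GB remain.
Put d10 (10 GB) in drive 2; 5 GB remain.
Put d11 (15 GB) in drive 3; 0 GB remain.
Final drives: [22,7] [17,10] [17,15] [20,5] [28] [17] [27].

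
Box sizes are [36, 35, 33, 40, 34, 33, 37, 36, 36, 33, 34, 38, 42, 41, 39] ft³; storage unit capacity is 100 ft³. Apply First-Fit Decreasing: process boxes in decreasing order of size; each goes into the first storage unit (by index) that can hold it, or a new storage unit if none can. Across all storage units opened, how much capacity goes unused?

153

Sorted descending: 42, 41, 40, 39, 38, 37, 36, 36, 36, 35, 34, 34, 33, 33, 33.
Put 42 ft³ in storage unit 1; 58 ft³ remain.
Put 41 ft³ in storage unit 1; 17 ft³ remain.
Put 40 ft³ in storage unit 2; 60 ft³ remain.
Put 39 ft³ in storage unit 2; 21 ft³ remain.
Put 38 ft³ in storage unit 3; 62 ft³ remain.
Put 37 ft³ in storage unit 3; 25 ft³ remain.
Put 36 ft³ in storage unit 4; 64 ft³ remain.
Put 36 ft³ in storage unit 4; 28 ft³ remain.
Put 36 ft³ in storage unit 5; 64 ft³ remain.
Put 35 ft³ in storage unit 5; 29 ft³ remain.
Put 34 ft³ in storage unit 6; 66 ft³ remain.
Put 34 ft³ in storage unit 6; 32 ft³ remain.
Put 33 ft³ in storage unit 7; 67 ft³ remain.
Put 33 ft³ in storage unit 7; 34 ft³ remain.
Put 33 ft³ in storage unit 7; 1 ft³ remain.
7 storage units × 100 ft³ = 700 ft³; used 547 ft³; unused 153 ft³.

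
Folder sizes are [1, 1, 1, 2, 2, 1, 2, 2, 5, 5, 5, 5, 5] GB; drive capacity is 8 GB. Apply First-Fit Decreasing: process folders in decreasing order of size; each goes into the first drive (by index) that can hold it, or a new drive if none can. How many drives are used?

5

Sorted descending: 5, 5, 5, 5, 5, 2, 2, 2, 2, 1, 1, 1, 1.
drive 1: place 5 GB, 3 GB left
drive 2: place 5 GB, 3 GB left
drive 3: place 5 GB, 3 GB left
drive 4: place 5 GB, 3 GB left
drive 5: place 5 GB, 3 GB left
drive 1: place 2 GB, 1 GB left
drive 2: place 2 GB, 1 GB left
drive 3: place 2 GB, 1 GB left
drive 4: place 2 GB, 1 GB left
drive 1: place 1 GB, 0 GB left
drive 2: place 1 GB, 0 GB left
drive 3: place 1 GB, 0 GB left
drive 4: place 1 GB, 0 GB left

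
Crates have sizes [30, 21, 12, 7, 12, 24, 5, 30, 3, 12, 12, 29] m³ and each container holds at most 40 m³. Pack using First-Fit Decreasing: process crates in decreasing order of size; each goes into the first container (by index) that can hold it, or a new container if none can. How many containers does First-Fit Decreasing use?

Sorted descending: 30, 30, 29, 24, 21, 12, 12, 12, 12, 7, 5, 3.
Put 30 m³ in container 1; 10 m³ remain.
Put 30 m³ in container 2; 10 m³ remain.
Put 29 m³ in container 3; 11 m³ remain.
Put 24 m³ in container 4; 16 m³ remain.
Put 21 m³ in container 5; 19 m³ remain.
Put 12 m³ in container 4; 4 m³ remain.
Put 12 m³ in container 5; 7 m³ remain.
Put 12 m³ in container 6; 28 m³ remain.
Put 12 m³ in container 6; 16 m³ remain.
Put 7 m³ in container 1; 3 m³ remain.
Put 5 m³ in container 2; 5 m³ remain.
Put 3 m³ in container 1; 0 m³ remain.

6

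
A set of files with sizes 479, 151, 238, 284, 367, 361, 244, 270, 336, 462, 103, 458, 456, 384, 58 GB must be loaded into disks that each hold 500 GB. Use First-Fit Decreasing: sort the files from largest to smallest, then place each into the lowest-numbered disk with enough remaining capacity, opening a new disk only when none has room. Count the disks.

Sorted descending: 479, 462, 458, 456, 384, 367, 361, 336, 284, 270, 244, 238, 151, 103, 58.
Put 479 GB in disk 1; 21 GB remain.
Put 462 GB in disk 2; 38 GB remain.
Put 458 GB in disk 3; 42 GB remain.
Put 456 GB in disk 4; 44 GB remain.
Put 384 GB in disk 5; 116 GB remain.
Put 367 GB in disk 6; 133 GB remain.
Put 361 GB in disk 7; 139 GB remain.
Put 336 GB in disk 8; 164 GB remain.
Put 284 GB in disk 9; 216 GB remain.
Put 270 GB in disk 10; 230 GB remain.
Put 244 GB in disk 11; 256 GB remain.
Put 238 GB in disk 11; 18 GB remain.
Put 151 GB in disk 8; 13 GB remain.
Put 103 GB in disk 5; 13 GB remain.
Put 58 GB in disk 6; 75 GB remain.

11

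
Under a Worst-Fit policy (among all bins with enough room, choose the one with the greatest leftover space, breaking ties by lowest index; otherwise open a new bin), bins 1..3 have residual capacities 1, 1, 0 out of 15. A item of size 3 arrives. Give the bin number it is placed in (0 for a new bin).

No bin has ≥ 3 free, so a new bin is opened.

0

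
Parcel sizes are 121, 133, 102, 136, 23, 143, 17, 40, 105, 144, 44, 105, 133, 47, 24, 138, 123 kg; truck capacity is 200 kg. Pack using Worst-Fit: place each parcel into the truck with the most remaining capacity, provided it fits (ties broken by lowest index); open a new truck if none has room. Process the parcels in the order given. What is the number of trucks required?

11

Put 121 kg in truck 1; 79 kg remain.
Put 133 kg in truck 2; 67 kg remain.
Put 102 kg in truck 3; 98 kg remain.
Put 136 kg in truck 4; 64 kg remain.
Put 23 kg in truck 3; 75 kg remain.
Put 143 kg in truck 5; 57 kg remain.
Put 17 kg in truck 1; 62 kg remain.
Put 40 kg in truck 3; 35 kg remain.
Put 105 kg in truck 6; 95 kg remain.
Put 144 kg in truck 7; 56 kg remain.
Put 44 kg in truck 6; 51 kg remain.
Put 105 kg in truck 8; 95 kg remain.
Put 133 kg in truck 9; 67 kg remain.
Put 47 kg in truck 8; 48 kg remain.
Put 24 kg in truck 2; 43 kg remain.
Put 138 kg in truck 10; 62 kg remain.
Put 123 kg in truck 11; 77 kg remain.
Final trucks: [121,17] [133,24] [102,23,40] [136] [143] [105,44] [144] [105,47] [133] [138] [123].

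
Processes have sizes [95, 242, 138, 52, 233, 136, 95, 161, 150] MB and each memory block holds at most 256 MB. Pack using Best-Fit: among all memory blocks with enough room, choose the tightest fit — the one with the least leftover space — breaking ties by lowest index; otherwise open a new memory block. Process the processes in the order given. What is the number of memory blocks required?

Put 95 MB in memory block 1; 161 MB remain.
Put 242 MB in memory block 2; 14 MB remain.
Put 138 MB in memory block 1; 23 MB remain.
Put 52 MB in memory block 3; 204 MB remain.
Put 233 MB in memory block 4; 23 MB remain.
Put 136 MB in memory block 3; 68 MB remain.
Put 95 MB in memory block 5; 161 MB remain.
Put 161 MB in memory block 5; 0 MB remain.
Put 150 MB in memory block 6; 106 MB remain.

6 memory blocks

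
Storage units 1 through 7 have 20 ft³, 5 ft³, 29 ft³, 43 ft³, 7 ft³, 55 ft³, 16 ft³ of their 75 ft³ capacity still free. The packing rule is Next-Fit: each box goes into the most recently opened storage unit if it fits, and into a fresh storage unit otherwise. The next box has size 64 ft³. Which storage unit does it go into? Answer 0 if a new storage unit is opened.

Next-Fit only looks at storage unit 7, which has 16 ft³ free.
64 ft³ does not fit, so a new storage unit is opened.

0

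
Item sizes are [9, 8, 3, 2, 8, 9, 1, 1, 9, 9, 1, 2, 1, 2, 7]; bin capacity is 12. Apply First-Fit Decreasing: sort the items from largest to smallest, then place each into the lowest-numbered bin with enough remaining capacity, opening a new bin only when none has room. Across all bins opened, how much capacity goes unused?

Sorted descending: 9, 9, 9, 9, 8, 8, 7, 3, 2, 2, 2, 1, 1, 1, 1.
bin 1: place 9, 3 left
bin 2: place 9, 3 left
bin 3: place 9, 3 left
bin 4: place 9, 3 left
bin 5: place 8, 4 left
bin 6: place 8, 4 left
bin 7: place 7, 5 left
bin 1: place 3, 0 left
bin 2: place 2, 1 left
bin 3: place 2, 1 left
bin 4: place 2, 1 left
bin 2: place 1, 0 left
bin 3: place 1, 0 left
bin 4: place 1, 0 left
bin 5: place 1, 3 left
7 bins × 12 = 84; used 72; unused 12.

12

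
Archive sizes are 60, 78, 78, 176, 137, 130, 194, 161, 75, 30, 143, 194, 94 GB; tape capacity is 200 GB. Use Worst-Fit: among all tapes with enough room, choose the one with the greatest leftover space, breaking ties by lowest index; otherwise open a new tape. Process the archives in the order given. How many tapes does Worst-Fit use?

Put 60 GB in tape 1; 140 GB remain.
Put 78 GB in tape 1; 62 GB remain.
Put 78 GB in tape 2; 122 GB remain.
Put 176 GB in tape 3; 24 GB remain.
Put 137 GB in tape 4; 63 GB remain.
Put 130 GB in tape 5; 70 GB remain.
Put 194 GB in tape 6; 6 GB remain.
Put 161 GB in tape 7; 39 GB remain.
Put 75 GB in tape 2; 47 GB remain.
Put 30 GB in tape 5; 40 GB remain.
Put 143 GB in tape 8; 57 GB remain.
Put 194 GB in tape 9; 6 GB remain.
Put 94 GB in tape 10; 106 GB remain.
Final tapes: [60,78] [78,75] [176] [137] [130,30] [194] [161] [143] [194] [94].

10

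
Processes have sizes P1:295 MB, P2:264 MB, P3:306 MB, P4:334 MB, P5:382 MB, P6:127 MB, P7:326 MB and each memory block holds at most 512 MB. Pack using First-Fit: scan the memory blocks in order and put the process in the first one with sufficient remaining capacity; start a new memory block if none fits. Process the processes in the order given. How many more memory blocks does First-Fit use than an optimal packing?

First-Fit: [295,127] [264] [306] [334] [382] [326] → 6 memory blocks.
6 processes exceed 256 MB (half the capacity), and no two of those can share a memory block, so at least 6 memory blocks are needed.
So 6 is already optimal.

0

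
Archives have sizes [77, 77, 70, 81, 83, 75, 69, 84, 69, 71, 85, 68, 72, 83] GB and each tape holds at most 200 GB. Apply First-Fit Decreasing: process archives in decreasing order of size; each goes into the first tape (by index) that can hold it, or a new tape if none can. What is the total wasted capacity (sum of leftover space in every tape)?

Sorted descending: 85, 84, 83, 83, 81, 77, 77, 75, 72, 71, 70, 69, 69, 68.
tape 1: place 85 GB, 115 GB left
tape 1: place 84 GB, 31 GB left
tape 2: place 83 GB, 117 GB left
tape 2: place 83 GB, 34 GB left
tape 3: place 81 GB, 119 GB left
tape 3: place 77 GB, 42 GB left
tape 4: place 77 GB, 123 GB left
tape 4: place 75 GB, 48 GB left
tape 5: place 72 GB, 128 GB left
tape 5: place 71 GB, 57 GB left
tape 6: place 70 GB, 130 GB left
tape 6: place 69 GB, 61 GB left
tape 7: place 69 GB, 131 GB left
tape 7: place 68 GB, 63 GB left
7 tapes × 200 GB = 1400 GB; used 1064 GB; unused 336 GB.

336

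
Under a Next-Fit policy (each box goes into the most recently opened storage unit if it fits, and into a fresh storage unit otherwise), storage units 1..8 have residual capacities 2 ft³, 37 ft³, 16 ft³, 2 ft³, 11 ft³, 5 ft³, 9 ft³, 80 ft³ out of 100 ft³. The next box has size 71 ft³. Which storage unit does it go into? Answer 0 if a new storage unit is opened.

8

Next-Fit only looks at storage unit 8, which has 80 ft³ free.
71 ft³ fits there.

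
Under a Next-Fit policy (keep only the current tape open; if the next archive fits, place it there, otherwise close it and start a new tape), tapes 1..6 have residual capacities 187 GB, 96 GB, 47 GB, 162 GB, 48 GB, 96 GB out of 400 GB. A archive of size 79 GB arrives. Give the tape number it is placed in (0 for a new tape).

Next-Fit only looks at tape 6, which has 96 GB free.
79 GB fits there.

6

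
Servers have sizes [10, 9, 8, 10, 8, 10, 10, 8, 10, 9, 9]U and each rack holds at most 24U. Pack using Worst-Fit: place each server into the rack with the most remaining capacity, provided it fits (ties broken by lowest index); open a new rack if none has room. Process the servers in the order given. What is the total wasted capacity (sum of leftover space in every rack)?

43

10U → rack 1 (remaining 14U)
9U → rack 1 (remaining 5U)
8U → rack 2 (remaining 16U)
10U → rack 2 (remaining 6U)
8U → rack 3 (remaining 16U)
10U → rack 3 (remaining 6U)
10U → rack 4 (remaining 14U)
8U → rack 4 (remaining 6U)
10U → rack 5 (remaining 14U)
9U → rack 5 (remaining 5U)
9U → rack 6 (remaining 15U)
6 racks × 24U = 144U; used 101U; unused 43U.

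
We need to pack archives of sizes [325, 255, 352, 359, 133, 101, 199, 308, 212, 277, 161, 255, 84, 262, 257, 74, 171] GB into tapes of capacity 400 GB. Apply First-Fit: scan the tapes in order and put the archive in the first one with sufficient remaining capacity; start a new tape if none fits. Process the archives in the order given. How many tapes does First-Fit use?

Put 325 GB in tape 1; 75 GB remain.
Put 255 GB in tape 2; 145 GB remain.
Put 352 GB in tape 3; 48 GB remain.
Put 359 GB in tape 4; 41 GB remain.
Put 133 GB in tape 2; 12 GB remain.
Put 101 GB in tape 5; 299 GB remain.
Put 199 GB in tape 5; 100 GB remain.
Put 308 GB in tape 6; 92 GB remain.
Put 212 GB in tape 7; 188 GB remain.
Put 277 GB in tape 8; 123 GB remain.
Put 161 GB in tape 7; 27 GB remain.
Put 255 GB in tape 9; 145 GB remain.
Put 84 GB in tape 5; 16 GB remain.
Put 262 GB in tape 10; 138 GB remain.
Put 257 GB in tape 11; 143 GB remain.
Put 74 GB in tape 1; 1 GB remain.
Put 171 GB in tape 12; 229 GB remain.

12 tapes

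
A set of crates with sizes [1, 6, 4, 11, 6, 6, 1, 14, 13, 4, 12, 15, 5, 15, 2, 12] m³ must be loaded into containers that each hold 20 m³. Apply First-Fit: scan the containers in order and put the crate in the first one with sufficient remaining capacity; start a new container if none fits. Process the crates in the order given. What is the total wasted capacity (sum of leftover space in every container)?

33

Put 1 m³ in container 1; 19 m³ remain.
Put 6 m³ in container 1; 13 m³ remain.
Put 4 m³ in container 1; 9 m³ remain.
Put 11 m³ in container 2; 9 m³ remain.
Put 6 m³ in container 1; 3 m³ remain.
Put 6 m³ in container 2; 3 m³ remain.
Put 1 m³ in container 1; 2 m³ remain.
Put 14 m³ in container 3; 6 m³ remain.
Put 13 m³ in container 4; 7 m³ remain.
Put 4 m³ in container 3; 2 m³ remain.
Put 12 m³ in container 5; 8 m³ remain.
Put 15 m³ in container 6; 5 m³ remain.
Put 5 m³ in container 4; 2 m³ remain.
Put 15 m³ in container 7; 5 m³ remain.
Put 2 m³ in container 1; 0 m³ remain.
Put 12 m³ in container 8; 8 m³ remain.
8 containers × 20 m³ = 160 m³; used 127 m³; unused 33 m³.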